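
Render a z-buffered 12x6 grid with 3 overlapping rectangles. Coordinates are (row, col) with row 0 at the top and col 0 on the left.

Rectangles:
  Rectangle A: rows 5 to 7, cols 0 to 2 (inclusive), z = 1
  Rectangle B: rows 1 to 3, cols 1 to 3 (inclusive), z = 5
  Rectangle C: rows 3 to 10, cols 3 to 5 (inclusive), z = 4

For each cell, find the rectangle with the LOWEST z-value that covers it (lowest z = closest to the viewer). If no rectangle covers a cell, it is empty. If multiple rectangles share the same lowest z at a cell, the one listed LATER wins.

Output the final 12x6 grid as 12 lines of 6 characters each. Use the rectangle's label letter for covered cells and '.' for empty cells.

......
.BBB..
.BBB..
.BBCCC
...CCC
AAACCC
AAACCC
AAACCC
...CCC
...CCC
...CCC
......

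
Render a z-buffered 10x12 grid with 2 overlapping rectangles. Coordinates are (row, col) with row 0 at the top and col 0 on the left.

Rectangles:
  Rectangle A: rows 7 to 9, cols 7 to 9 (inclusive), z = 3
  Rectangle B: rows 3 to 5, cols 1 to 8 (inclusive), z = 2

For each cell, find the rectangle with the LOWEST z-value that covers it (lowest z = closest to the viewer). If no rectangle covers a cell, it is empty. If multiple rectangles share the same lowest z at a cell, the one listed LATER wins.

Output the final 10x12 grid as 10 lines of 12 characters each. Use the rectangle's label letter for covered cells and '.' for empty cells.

............
............
............
.BBBBBBBB...
.BBBBBBBB...
.BBBBBBBB...
............
.......AAA..
.......AAA..
.......AAA..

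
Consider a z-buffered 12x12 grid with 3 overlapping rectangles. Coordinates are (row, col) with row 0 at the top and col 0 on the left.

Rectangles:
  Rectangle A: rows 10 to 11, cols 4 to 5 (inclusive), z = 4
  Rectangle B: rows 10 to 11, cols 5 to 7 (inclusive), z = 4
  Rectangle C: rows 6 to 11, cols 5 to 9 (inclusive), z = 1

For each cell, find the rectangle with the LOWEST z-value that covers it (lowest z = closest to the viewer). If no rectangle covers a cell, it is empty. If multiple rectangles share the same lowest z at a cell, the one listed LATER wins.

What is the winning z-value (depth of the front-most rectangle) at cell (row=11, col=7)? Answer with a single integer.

Check cell (11,7):
  A: rows 10-11 cols 4-5 -> outside (col miss)
  B: rows 10-11 cols 5-7 z=4 -> covers; best now B (z=4)
  C: rows 6-11 cols 5-9 z=1 -> covers; best now C (z=1)
Winner: C at z=1

Answer: 1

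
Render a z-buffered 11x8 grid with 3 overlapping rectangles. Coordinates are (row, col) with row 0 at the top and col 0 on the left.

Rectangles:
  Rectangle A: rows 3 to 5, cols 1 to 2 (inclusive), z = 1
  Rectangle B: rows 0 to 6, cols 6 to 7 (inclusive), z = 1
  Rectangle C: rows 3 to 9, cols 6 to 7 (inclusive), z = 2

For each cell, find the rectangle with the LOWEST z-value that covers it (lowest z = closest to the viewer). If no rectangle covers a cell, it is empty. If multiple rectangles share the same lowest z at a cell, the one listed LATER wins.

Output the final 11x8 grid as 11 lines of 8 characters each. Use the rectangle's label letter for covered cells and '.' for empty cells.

......BB
......BB
......BB
.AA...BB
.AA...BB
.AA...BB
......BB
......CC
......CC
......CC
........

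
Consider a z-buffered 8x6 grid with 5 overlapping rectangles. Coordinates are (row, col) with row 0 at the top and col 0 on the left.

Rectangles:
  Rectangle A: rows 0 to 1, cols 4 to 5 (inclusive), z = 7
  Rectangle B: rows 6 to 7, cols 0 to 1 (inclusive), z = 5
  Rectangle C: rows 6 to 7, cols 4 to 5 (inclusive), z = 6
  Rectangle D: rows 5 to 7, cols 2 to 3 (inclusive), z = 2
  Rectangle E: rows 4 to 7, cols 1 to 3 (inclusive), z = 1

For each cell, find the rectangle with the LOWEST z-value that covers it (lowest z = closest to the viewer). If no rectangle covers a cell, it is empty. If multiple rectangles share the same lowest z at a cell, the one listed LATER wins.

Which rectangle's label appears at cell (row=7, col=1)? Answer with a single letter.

Check cell (7,1):
  A: rows 0-1 cols 4-5 -> outside (row miss)
  B: rows 6-7 cols 0-1 z=5 -> covers; best now B (z=5)
  C: rows 6-7 cols 4-5 -> outside (col miss)
  D: rows 5-7 cols 2-3 -> outside (col miss)
  E: rows 4-7 cols 1-3 z=1 -> covers; best now E (z=1)
Winner: E at z=1

Answer: E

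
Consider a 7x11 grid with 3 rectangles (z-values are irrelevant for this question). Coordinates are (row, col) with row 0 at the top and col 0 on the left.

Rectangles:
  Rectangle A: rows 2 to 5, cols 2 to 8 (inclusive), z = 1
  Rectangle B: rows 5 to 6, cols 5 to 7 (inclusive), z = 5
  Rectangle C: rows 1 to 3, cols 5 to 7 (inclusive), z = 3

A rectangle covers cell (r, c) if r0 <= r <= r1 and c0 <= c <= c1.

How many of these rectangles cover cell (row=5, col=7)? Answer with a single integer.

Answer: 2

Derivation:
Check cell (5,7):
  A: rows 2-5 cols 2-8 -> covers
  B: rows 5-6 cols 5-7 -> covers
  C: rows 1-3 cols 5-7 -> outside (row miss)
Count covering = 2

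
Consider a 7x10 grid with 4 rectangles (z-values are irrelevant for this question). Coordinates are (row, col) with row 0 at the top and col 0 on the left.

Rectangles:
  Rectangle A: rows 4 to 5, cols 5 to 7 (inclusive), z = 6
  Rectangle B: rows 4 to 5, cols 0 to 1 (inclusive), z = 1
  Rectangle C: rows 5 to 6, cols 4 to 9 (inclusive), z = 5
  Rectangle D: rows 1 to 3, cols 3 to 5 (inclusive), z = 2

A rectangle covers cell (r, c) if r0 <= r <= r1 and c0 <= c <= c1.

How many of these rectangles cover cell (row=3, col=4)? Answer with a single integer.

Answer: 1

Derivation:
Check cell (3,4):
  A: rows 4-5 cols 5-7 -> outside (row miss)
  B: rows 4-5 cols 0-1 -> outside (row miss)
  C: rows 5-6 cols 4-9 -> outside (row miss)
  D: rows 1-3 cols 3-5 -> covers
Count covering = 1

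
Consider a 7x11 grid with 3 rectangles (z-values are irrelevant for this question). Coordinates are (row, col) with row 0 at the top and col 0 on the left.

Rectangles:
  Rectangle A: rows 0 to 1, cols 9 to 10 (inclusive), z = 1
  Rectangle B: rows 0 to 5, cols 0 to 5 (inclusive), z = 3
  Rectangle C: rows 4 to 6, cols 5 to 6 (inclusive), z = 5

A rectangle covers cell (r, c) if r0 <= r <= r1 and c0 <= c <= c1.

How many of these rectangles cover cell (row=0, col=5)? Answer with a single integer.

Check cell (0,5):
  A: rows 0-1 cols 9-10 -> outside (col miss)
  B: rows 0-5 cols 0-5 -> covers
  C: rows 4-6 cols 5-6 -> outside (row miss)
Count covering = 1

Answer: 1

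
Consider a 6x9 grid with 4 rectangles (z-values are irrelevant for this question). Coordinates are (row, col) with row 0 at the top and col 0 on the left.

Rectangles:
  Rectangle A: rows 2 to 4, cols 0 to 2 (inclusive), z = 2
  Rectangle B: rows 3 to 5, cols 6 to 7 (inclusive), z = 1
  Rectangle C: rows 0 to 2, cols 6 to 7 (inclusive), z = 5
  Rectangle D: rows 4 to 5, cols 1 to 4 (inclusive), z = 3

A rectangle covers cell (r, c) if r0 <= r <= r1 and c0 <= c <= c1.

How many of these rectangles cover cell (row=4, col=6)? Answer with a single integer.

Answer: 1

Derivation:
Check cell (4,6):
  A: rows 2-4 cols 0-2 -> outside (col miss)
  B: rows 3-5 cols 6-7 -> covers
  C: rows 0-2 cols 6-7 -> outside (row miss)
  D: rows 4-5 cols 1-4 -> outside (col miss)
Count covering = 1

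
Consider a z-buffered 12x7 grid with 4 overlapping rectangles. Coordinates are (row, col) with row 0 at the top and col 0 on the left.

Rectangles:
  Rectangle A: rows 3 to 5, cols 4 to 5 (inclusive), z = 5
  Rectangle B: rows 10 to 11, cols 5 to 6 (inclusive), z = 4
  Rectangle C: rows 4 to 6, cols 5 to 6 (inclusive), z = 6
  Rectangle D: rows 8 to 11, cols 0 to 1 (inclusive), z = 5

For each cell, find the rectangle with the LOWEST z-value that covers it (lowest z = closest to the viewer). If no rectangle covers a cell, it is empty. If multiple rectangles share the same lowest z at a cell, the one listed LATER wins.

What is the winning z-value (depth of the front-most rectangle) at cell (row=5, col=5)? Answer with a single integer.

Answer: 5

Derivation:
Check cell (5,5):
  A: rows 3-5 cols 4-5 z=5 -> covers; best now A (z=5)
  B: rows 10-11 cols 5-6 -> outside (row miss)
  C: rows 4-6 cols 5-6 z=6 -> covers; best now A (z=5)
  D: rows 8-11 cols 0-1 -> outside (row miss)
Winner: A at z=5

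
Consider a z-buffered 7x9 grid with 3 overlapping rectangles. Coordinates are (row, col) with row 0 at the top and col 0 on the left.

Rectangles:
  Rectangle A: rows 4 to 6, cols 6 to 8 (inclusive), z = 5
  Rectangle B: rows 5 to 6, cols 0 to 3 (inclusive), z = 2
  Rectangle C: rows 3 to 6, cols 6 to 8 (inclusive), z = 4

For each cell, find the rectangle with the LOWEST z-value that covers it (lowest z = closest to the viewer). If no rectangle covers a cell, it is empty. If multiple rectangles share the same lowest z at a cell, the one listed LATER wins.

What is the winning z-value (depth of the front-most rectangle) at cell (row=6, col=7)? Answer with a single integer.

Answer: 4

Derivation:
Check cell (6,7):
  A: rows 4-6 cols 6-8 z=5 -> covers; best now A (z=5)
  B: rows 5-6 cols 0-3 -> outside (col miss)
  C: rows 3-6 cols 6-8 z=4 -> covers; best now C (z=4)
Winner: C at z=4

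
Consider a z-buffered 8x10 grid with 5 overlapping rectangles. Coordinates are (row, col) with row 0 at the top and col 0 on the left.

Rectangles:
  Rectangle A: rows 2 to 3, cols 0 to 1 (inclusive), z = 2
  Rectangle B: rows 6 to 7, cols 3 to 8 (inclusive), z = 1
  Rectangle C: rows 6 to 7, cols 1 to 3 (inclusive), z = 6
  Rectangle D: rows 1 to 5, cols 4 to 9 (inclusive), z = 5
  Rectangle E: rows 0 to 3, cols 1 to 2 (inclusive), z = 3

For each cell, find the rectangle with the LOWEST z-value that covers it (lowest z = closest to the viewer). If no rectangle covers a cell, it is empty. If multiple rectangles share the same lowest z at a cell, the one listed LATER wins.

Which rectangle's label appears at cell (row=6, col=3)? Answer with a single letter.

Check cell (6,3):
  A: rows 2-3 cols 0-1 -> outside (row miss)
  B: rows 6-7 cols 3-8 z=1 -> covers; best now B (z=1)
  C: rows 6-7 cols 1-3 z=6 -> covers; best now B (z=1)
  D: rows 1-5 cols 4-9 -> outside (row miss)
  E: rows 0-3 cols 1-2 -> outside (row miss)
Winner: B at z=1

Answer: B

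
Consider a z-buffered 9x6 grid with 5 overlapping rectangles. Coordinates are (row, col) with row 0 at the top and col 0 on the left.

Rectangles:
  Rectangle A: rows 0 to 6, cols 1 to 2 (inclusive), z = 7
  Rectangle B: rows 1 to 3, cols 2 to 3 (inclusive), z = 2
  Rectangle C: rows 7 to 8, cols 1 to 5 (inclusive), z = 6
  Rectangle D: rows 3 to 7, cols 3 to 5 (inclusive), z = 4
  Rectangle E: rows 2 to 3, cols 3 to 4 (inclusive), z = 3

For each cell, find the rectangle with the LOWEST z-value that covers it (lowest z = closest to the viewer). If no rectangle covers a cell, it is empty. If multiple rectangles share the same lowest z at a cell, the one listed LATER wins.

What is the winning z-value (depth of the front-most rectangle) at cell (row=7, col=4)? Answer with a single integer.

Check cell (7,4):
  A: rows 0-6 cols 1-2 -> outside (row miss)
  B: rows 1-3 cols 2-3 -> outside (row miss)
  C: rows 7-8 cols 1-5 z=6 -> covers; best now C (z=6)
  D: rows 3-7 cols 3-5 z=4 -> covers; best now D (z=4)
  E: rows 2-3 cols 3-4 -> outside (row miss)
Winner: D at z=4

Answer: 4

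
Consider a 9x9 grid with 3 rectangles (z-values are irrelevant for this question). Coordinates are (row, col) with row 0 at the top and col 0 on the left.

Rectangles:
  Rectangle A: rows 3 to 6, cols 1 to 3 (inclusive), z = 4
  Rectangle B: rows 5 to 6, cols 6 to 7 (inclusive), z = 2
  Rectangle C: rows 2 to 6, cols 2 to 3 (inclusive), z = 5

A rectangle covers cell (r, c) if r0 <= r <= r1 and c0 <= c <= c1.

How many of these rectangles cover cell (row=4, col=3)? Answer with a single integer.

Answer: 2

Derivation:
Check cell (4,3):
  A: rows 3-6 cols 1-3 -> covers
  B: rows 5-6 cols 6-7 -> outside (row miss)
  C: rows 2-6 cols 2-3 -> covers
Count covering = 2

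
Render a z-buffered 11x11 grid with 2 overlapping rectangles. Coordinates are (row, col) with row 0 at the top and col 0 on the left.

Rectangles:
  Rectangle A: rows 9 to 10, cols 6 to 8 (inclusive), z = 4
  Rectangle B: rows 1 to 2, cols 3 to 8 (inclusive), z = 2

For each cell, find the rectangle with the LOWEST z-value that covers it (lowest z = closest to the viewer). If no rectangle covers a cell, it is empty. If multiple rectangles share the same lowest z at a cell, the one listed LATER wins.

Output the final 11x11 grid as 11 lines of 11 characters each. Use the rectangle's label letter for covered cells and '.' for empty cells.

...........
...BBBBBB..
...BBBBBB..
...........
...........
...........
...........
...........
...........
......AAA..
......AAA..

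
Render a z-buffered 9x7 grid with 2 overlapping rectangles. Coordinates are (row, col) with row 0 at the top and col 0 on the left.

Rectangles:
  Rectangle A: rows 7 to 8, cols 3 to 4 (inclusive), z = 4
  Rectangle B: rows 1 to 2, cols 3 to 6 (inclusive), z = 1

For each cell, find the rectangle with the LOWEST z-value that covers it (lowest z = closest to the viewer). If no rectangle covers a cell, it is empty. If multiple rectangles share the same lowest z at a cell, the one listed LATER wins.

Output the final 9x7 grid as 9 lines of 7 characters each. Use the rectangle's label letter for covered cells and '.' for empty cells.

.......
...BBBB
...BBBB
.......
.......
.......
.......
...AA..
...AA..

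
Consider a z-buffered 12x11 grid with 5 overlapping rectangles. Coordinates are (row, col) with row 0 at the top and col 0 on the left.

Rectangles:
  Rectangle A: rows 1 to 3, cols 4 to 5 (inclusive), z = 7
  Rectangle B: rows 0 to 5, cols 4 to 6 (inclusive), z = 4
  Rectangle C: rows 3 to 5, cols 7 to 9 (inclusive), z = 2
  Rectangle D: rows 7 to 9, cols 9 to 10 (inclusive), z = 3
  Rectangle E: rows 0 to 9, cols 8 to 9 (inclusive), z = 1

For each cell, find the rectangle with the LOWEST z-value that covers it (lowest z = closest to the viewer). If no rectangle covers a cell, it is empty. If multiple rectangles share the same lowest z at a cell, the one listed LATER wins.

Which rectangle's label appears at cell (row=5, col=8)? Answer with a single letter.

Check cell (5,8):
  A: rows 1-3 cols 4-5 -> outside (row miss)
  B: rows 0-5 cols 4-6 -> outside (col miss)
  C: rows 3-5 cols 7-9 z=2 -> covers; best now C (z=2)
  D: rows 7-9 cols 9-10 -> outside (row miss)
  E: rows 0-9 cols 8-9 z=1 -> covers; best now E (z=1)
Winner: E at z=1

Answer: E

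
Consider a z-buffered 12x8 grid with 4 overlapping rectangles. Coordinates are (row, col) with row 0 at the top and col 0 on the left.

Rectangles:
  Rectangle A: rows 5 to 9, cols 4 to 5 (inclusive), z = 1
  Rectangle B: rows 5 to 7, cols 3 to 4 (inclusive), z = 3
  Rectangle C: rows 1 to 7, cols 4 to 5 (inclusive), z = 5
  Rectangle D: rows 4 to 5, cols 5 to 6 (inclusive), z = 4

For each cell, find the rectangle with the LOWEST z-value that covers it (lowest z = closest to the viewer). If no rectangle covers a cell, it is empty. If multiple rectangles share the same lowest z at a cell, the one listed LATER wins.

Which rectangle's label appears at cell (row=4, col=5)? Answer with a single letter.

Check cell (4,5):
  A: rows 5-9 cols 4-5 -> outside (row miss)
  B: rows 5-7 cols 3-4 -> outside (row miss)
  C: rows 1-7 cols 4-5 z=5 -> covers; best now C (z=5)
  D: rows 4-5 cols 5-6 z=4 -> covers; best now D (z=4)
Winner: D at z=4

Answer: D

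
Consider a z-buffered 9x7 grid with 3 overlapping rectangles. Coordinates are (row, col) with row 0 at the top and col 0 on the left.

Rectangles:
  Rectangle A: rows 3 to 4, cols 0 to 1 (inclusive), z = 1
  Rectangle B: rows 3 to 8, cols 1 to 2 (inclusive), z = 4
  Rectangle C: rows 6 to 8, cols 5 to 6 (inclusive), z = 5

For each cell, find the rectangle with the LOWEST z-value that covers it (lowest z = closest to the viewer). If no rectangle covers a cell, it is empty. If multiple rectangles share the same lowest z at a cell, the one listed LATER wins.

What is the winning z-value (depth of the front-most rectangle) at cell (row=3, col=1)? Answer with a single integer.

Check cell (3,1):
  A: rows 3-4 cols 0-1 z=1 -> covers; best now A (z=1)
  B: rows 3-8 cols 1-2 z=4 -> covers; best now A (z=1)
  C: rows 6-8 cols 5-6 -> outside (row miss)
Winner: A at z=1

Answer: 1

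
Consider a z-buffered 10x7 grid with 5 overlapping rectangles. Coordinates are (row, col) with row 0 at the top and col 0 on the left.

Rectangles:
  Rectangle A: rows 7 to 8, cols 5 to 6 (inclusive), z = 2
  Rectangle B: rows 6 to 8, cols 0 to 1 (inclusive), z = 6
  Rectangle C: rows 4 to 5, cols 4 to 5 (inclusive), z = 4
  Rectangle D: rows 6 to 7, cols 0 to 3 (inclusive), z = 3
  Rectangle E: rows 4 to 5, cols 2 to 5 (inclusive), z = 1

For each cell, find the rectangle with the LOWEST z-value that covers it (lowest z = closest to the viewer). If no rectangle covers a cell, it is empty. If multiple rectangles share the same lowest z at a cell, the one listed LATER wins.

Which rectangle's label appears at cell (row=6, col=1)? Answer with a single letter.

Answer: D

Derivation:
Check cell (6,1):
  A: rows 7-8 cols 5-6 -> outside (row miss)
  B: rows 6-8 cols 0-1 z=6 -> covers; best now B (z=6)
  C: rows 4-5 cols 4-5 -> outside (row miss)
  D: rows 6-7 cols 0-3 z=3 -> covers; best now D (z=3)
  E: rows 4-5 cols 2-5 -> outside (row miss)
Winner: D at z=3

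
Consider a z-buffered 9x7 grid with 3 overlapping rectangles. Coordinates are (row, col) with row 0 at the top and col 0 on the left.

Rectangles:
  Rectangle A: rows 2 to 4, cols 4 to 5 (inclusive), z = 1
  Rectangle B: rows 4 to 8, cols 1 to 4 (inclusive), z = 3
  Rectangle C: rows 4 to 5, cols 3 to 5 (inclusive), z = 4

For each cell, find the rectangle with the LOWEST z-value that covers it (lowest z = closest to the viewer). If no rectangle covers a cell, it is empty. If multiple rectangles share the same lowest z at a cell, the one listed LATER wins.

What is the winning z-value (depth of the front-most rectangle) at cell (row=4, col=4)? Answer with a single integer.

Answer: 1

Derivation:
Check cell (4,4):
  A: rows 2-4 cols 4-5 z=1 -> covers; best now A (z=1)
  B: rows 4-8 cols 1-4 z=3 -> covers; best now A (z=1)
  C: rows 4-5 cols 3-5 z=4 -> covers; best now A (z=1)
Winner: A at z=1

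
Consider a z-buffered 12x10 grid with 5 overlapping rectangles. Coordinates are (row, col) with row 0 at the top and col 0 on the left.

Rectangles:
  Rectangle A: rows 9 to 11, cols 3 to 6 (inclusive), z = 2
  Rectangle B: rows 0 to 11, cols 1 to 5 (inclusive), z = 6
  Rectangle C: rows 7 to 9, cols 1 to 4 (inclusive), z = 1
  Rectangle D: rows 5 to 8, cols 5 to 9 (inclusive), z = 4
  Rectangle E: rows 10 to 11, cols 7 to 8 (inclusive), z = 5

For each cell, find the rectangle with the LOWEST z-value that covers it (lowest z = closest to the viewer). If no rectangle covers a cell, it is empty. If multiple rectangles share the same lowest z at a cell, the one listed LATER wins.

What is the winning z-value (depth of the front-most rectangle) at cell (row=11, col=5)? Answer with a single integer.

Answer: 2

Derivation:
Check cell (11,5):
  A: rows 9-11 cols 3-6 z=2 -> covers; best now A (z=2)
  B: rows 0-11 cols 1-5 z=6 -> covers; best now A (z=2)
  C: rows 7-9 cols 1-4 -> outside (row miss)
  D: rows 5-8 cols 5-9 -> outside (row miss)
  E: rows 10-11 cols 7-8 -> outside (col miss)
Winner: A at z=2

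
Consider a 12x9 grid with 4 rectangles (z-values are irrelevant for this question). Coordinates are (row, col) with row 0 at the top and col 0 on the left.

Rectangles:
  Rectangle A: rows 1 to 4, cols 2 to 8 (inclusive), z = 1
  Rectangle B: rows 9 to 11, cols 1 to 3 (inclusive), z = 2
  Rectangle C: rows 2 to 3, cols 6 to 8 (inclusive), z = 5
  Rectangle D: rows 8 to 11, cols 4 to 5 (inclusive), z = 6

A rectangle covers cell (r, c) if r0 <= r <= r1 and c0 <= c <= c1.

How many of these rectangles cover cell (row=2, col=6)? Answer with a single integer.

Answer: 2

Derivation:
Check cell (2,6):
  A: rows 1-4 cols 2-8 -> covers
  B: rows 9-11 cols 1-3 -> outside (row miss)
  C: rows 2-3 cols 6-8 -> covers
  D: rows 8-11 cols 4-5 -> outside (row miss)
Count covering = 2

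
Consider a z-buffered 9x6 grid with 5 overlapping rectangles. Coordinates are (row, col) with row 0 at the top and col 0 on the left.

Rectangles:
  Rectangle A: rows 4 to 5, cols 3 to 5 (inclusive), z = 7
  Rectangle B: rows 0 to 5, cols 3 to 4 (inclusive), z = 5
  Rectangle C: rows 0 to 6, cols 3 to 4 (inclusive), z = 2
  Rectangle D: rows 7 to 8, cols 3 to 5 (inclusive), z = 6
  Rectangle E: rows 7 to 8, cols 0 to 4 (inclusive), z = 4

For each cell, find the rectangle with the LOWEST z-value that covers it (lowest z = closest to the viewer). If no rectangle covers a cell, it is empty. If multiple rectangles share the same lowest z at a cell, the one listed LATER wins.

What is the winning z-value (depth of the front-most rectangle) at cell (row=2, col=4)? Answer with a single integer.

Answer: 2

Derivation:
Check cell (2,4):
  A: rows 4-5 cols 3-5 -> outside (row miss)
  B: rows 0-5 cols 3-4 z=5 -> covers; best now B (z=5)
  C: rows 0-6 cols 3-4 z=2 -> covers; best now C (z=2)
  D: rows 7-8 cols 3-5 -> outside (row miss)
  E: rows 7-8 cols 0-4 -> outside (row miss)
Winner: C at z=2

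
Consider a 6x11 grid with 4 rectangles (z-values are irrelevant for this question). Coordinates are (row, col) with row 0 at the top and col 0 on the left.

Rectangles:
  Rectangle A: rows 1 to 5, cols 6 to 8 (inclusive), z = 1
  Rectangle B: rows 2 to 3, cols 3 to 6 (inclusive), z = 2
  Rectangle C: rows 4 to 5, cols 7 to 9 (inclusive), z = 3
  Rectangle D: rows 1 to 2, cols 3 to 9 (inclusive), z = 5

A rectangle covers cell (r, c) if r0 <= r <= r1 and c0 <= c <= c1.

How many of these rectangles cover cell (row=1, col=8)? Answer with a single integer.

Answer: 2

Derivation:
Check cell (1,8):
  A: rows 1-5 cols 6-8 -> covers
  B: rows 2-3 cols 3-6 -> outside (row miss)
  C: rows 4-5 cols 7-9 -> outside (row miss)
  D: rows 1-2 cols 3-9 -> covers
Count covering = 2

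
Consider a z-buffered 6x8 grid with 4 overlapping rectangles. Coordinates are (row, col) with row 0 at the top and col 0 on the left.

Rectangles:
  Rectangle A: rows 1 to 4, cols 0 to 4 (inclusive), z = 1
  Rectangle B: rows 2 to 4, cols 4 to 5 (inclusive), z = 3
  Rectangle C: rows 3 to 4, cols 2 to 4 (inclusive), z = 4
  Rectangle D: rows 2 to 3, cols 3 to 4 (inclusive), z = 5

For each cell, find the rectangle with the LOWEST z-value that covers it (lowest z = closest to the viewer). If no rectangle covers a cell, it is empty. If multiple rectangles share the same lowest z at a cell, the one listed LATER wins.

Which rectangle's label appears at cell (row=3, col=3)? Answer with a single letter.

Check cell (3,3):
  A: rows 1-4 cols 0-4 z=1 -> covers; best now A (z=1)
  B: rows 2-4 cols 4-5 -> outside (col miss)
  C: rows 3-4 cols 2-4 z=4 -> covers; best now A (z=1)
  D: rows 2-3 cols 3-4 z=5 -> covers; best now A (z=1)
Winner: A at z=1

Answer: A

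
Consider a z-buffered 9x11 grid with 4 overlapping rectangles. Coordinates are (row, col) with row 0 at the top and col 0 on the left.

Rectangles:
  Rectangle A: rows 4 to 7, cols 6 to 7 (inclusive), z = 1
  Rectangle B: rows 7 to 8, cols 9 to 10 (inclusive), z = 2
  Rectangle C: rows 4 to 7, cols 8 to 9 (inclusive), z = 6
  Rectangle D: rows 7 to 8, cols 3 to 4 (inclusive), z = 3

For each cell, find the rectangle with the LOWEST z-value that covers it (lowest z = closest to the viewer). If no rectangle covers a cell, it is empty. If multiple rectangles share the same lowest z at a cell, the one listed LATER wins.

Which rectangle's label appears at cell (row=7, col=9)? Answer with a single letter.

Check cell (7,9):
  A: rows 4-7 cols 6-7 -> outside (col miss)
  B: rows 7-8 cols 9-10 z=2 -> covers; best now B (z=2)
  C: rows 4-7 cols 8-9 z=6 -> covers; best now B (z=2)
  D: rows 7-8 cols 3-4 -> outside (col miss)
Winner: B at z=2

Answer: B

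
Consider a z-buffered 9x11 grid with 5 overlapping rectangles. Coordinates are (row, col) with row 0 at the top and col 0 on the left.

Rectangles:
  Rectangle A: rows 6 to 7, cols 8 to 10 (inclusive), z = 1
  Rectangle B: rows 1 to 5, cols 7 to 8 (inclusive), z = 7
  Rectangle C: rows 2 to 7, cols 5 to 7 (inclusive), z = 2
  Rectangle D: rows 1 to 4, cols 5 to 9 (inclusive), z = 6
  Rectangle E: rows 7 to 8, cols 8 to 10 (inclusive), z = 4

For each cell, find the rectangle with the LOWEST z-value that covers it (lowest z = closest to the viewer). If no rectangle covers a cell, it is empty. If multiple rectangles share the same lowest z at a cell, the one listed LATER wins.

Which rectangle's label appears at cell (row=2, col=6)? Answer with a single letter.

Answer: C

Derivation:
Check cell (2,6):
  A: rows 6-7 cols 8-10 -> outside (row miss)
  B: rows 1-5 cols 7-8 -> outside (col miss)
  C: rows 2-7 cols 5-7 z=2 -> covers; best now C (z=2)
  D: rows 1-4 cols 5-9 z=6 -> covers; best now C (z=2)
  E: rows 7-8 cols 8-10 -> outside (row miss)
Winner: C at z=2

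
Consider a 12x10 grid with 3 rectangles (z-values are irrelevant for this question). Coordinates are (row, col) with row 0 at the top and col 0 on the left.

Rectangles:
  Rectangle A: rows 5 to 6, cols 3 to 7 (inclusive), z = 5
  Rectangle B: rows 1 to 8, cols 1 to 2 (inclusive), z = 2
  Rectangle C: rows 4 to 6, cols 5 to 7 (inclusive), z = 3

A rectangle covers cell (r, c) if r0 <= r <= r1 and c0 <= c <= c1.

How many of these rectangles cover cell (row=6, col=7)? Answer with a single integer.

Check cell (6,7):
  A: rows 5-6 cols 3-7 -> covers
  B: rows 1-8 cols 1-2 -> outside (col miss)
  C: rows 4-6 cols 5-7 -> covers
Count covering = 2

Answer: 2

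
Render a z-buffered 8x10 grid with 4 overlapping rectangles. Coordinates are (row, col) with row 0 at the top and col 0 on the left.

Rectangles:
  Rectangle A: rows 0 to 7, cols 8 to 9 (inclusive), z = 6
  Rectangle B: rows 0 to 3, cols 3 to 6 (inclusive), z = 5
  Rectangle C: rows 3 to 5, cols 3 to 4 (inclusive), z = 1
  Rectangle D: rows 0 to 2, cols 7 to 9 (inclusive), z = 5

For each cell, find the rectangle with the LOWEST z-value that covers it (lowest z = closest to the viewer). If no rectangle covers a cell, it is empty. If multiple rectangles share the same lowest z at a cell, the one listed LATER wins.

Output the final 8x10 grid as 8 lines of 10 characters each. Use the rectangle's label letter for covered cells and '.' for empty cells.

...BBBBDDD
...BBBBDDD
...BBBBDDD
...CCBB.AA
...CC...AA
...CC...AA
........AA
........AA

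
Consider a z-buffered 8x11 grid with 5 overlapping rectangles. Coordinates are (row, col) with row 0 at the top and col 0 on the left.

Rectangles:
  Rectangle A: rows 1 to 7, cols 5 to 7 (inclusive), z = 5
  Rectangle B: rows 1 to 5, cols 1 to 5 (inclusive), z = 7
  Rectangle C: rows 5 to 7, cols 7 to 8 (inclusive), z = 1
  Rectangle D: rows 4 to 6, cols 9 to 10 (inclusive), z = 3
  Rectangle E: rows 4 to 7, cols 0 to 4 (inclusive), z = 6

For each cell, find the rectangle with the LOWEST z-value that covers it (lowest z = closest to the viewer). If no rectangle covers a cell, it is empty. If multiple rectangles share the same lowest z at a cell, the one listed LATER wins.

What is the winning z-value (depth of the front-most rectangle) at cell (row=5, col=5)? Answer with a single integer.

Answer: 5

Derivation:
Check cell (5,5):
  A: rows 1-7 cols 5-7 z=5 -> covers; best now A (z=5)
  B: rows 1-5 cols 1-5 z=7 -> covers; best now A (z=5)
  C: rows 5-7 cols 7-8 -> outside (col miss)
  D: rows 4-6 cols 9-10 -> outside (col miss)
  E: rows 4-7 cols 0-4 -> outside (col miss)
Winner: A at z=5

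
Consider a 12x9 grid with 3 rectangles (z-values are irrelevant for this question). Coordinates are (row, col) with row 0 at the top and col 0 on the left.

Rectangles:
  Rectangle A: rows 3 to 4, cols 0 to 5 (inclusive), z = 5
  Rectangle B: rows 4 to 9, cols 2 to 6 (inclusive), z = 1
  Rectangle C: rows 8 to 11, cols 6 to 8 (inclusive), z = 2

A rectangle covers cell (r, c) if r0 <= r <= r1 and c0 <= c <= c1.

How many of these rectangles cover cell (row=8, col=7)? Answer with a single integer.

Answer: 1

Derivation:
Check cell (8,7):
  A: rows 3-4 cols 0-5 -> outside (row miss)
  B: rows 4-9 cols 2-6 -> outside (col miss)
  C: rows 8-11 cols 6-8 -> covers
Count covering = 1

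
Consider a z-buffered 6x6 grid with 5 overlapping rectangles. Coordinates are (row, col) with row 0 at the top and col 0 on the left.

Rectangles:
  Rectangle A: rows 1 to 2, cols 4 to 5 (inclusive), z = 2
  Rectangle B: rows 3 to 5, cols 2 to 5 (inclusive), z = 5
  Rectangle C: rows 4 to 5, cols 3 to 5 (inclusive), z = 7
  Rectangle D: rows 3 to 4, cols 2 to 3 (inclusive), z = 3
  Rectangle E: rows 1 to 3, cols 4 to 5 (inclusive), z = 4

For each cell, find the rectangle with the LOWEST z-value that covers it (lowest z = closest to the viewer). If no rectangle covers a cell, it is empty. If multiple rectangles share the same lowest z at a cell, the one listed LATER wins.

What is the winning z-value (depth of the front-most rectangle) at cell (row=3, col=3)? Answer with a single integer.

Check cell (3,3):
  A: rows 1-2 cols 4-5 -> outside (row miss)
  B: rows 3-5 cols 2-5 z=5 -> covers; best now B (z=5)
  C: rows 4-5 cols 3-5 -> outside (row miss)
  D: rows 3-4 cols 2-3 z=3 -> covers; best now D (z=3)
  E: rows 1-3 cols 4-5 -> outside (col miss)
Winner: D at z=3

Answer: 3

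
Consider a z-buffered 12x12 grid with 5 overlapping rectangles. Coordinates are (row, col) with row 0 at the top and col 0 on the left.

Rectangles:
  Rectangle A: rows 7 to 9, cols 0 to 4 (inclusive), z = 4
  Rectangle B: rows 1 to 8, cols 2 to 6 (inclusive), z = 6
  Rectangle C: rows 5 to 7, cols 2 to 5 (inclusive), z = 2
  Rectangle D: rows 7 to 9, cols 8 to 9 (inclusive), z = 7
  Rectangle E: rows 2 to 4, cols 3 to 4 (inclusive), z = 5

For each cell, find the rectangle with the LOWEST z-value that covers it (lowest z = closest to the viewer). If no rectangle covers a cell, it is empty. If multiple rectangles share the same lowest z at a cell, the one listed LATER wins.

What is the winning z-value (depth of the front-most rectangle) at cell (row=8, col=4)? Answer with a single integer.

Answer: 4

Derivation:
Check cell (8,4):
  A: rows 7-9 cols 0-4 z=4 -> covers; best now A (z=4)
  B: rows 1-8 cols 2-6 z=6 -> covers; best now A (z=4)
  C: rows 5-7 cols 2-5 -> outside (row miss)
  D: rows 7-9 cols 8-9 -> outside (col miss)
  E: rows 2-4 cols 3-4 -> outside (row miss)
Winner: A at z=4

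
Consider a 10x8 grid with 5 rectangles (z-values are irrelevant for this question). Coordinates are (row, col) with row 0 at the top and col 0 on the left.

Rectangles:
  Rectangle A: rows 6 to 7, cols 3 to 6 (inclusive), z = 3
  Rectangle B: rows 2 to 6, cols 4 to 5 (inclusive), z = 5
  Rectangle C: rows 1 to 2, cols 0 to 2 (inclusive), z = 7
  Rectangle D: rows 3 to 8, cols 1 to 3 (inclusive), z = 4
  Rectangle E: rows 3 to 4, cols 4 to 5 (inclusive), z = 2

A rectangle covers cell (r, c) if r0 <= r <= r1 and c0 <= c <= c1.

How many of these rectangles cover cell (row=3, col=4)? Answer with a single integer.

Answer: 2

Derivation:
Check cell (3,4):
  A: rows 6-7 cols 3-6 -> outside (row miss)
  B: rows 2-6 cols 4-5 -> covers
  C: rows 1-2 cols 0-2 -> outside (row miss)
  D: rows 3-8 cols 1-3 -> outside (col miss)
  E: rows 3-4 cols 4-5 -> covers
Count covering = 2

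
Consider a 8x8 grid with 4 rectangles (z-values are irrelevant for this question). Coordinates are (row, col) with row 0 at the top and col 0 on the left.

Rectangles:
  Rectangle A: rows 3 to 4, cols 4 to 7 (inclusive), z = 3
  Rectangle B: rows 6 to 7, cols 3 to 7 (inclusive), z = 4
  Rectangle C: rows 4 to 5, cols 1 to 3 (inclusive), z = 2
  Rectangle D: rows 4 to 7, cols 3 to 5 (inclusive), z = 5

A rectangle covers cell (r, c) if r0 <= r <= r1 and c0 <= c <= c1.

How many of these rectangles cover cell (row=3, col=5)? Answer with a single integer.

Answer: 1

Derivation:
Check cell (3,5):
  A: rows 3-4 cols 4-7 -> covers
  B: rows 6-7 cols 3-7 -> outside (row miss)
  C: rows 4-5 cols 1-3 -> outside (row miss)
  D: rows 4-7 cols 3-5 -> outside (row miss)
Count covering = 1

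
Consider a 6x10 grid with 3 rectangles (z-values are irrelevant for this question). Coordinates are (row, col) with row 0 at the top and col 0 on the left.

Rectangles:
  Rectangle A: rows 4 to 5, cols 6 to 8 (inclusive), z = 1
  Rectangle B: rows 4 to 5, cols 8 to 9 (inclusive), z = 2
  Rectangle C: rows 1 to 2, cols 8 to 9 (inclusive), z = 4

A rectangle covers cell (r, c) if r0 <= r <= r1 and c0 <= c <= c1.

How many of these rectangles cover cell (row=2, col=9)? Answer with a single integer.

Check cell (2,9):
  A: rows 4-5 cols 6-8 -> outside (row miss)
  B: rows 4-5 cols 8-9 -> outside (row miss)
  C: rows 1-2 cols 8-9 -> covers
Count covering = 1

Answer: 1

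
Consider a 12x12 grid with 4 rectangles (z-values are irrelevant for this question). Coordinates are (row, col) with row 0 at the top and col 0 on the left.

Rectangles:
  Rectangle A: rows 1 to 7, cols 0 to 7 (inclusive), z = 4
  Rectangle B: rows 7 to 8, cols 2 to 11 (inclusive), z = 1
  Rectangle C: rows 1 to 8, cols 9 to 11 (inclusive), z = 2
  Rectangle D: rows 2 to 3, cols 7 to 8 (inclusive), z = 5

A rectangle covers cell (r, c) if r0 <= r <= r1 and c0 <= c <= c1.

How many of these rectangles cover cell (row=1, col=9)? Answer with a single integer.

Check cell (1,9):
  A: rows 1-7 cols 0-7 -> outside (col miss)
  B: rows 7-8 cols 2-11 -> outside (row miss)
  C: rows 1-8 cols 9-11 -> covers
  D: rows 2-3 cols 7-8 -> outside (row miss)
Count covering = 1

Answer: 1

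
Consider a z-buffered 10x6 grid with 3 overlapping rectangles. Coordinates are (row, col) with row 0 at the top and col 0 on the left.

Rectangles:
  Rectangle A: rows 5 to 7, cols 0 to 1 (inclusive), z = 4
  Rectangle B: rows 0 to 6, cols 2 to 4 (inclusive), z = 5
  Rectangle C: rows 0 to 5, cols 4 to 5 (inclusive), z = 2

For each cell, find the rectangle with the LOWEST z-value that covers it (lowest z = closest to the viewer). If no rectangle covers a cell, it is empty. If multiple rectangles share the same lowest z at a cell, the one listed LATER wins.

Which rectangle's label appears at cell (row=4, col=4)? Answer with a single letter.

Check cell (4,4):
  A: rows 5-7 cols 0-1 -> outside (row miss)
  B: rows 0-6 cols 2-4 z=5 -> covers; best now B (z=5)
  C: rows 0-5 cols 4-5 z=2 -> covers; best now C (z=2)
Winner: C at z=2

Answer: C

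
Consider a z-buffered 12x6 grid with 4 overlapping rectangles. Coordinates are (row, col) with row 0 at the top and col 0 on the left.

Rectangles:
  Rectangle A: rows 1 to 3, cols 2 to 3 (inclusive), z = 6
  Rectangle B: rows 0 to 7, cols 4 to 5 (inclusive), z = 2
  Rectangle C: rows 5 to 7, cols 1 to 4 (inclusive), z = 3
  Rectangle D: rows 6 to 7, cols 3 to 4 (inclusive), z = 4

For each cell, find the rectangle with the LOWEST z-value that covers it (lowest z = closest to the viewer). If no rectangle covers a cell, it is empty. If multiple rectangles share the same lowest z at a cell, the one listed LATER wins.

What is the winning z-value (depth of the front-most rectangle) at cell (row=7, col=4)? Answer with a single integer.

Check cell (7,4):
  A: rows 1-3 cols 2-3 -> outside (row miss)
  B: rows 0-7 cols 4-5 z=2 -> covers; best now B (z=2)
  C: rows 5-7 cols 1-4 z=3 -> covers; best now B (z=2)
  D: rows 6-7 cols 3-4 z=4 -> covers; best now B (z=2)
Winner: B at z=2

Answer: 2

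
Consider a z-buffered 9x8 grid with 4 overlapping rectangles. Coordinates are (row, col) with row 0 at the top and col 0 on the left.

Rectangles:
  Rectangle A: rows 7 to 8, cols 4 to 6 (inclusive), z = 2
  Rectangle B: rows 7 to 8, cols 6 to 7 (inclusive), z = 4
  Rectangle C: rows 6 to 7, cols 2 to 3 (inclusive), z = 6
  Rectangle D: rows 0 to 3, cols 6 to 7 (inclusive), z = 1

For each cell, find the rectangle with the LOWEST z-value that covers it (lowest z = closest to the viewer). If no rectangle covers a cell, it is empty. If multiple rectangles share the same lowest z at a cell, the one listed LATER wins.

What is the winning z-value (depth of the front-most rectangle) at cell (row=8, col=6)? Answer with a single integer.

Check cell (8,6):
  A: rows 7-8 cols 4-6 z=2 -> covers; best now A (z=2)
  B: rows 7-8 cols 6-7 z=4 -> covers; best now A (z=2)
  C: rows 6-7 cols 2-3 -> outside (row miss)
  D: rows 0-3 cols 6-7 -> outside (row miss)
Winner: A at z=2

Answer: 2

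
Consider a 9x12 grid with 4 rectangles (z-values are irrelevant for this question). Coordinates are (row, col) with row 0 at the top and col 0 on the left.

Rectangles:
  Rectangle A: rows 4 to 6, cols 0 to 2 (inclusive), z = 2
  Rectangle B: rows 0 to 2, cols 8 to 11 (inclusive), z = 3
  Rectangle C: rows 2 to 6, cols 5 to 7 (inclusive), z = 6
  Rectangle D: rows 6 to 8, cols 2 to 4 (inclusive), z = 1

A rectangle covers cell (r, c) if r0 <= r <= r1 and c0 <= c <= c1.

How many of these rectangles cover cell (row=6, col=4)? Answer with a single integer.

Check cell (6,4):
  A: rows 4-6 cols 0-2 -> outside (col miss)
  B: rows 0-2 cols 8-11 -> outside (row miss)
  C: rows 2-6 cols 5-7 -> outside (col miss)
  D: rows 6-8 cols 2-4 -> covers
Count covering = 1

Answer: 1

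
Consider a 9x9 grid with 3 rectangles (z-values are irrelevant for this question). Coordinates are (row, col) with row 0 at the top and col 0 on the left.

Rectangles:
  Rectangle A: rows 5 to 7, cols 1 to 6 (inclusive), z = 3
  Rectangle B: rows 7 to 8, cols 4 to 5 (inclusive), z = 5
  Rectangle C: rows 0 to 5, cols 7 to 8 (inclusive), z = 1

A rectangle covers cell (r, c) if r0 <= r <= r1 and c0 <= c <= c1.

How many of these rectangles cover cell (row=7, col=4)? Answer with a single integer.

Answer: 2

Derivation:
Check cell (7,4):
  A: rows 5-7 cols 1-6 -> covers
  B: rows 7-8 cols 4-5 -> covers
  C: rows 0-5 cols 7-8 -> outside (row miss)
Count covering = 2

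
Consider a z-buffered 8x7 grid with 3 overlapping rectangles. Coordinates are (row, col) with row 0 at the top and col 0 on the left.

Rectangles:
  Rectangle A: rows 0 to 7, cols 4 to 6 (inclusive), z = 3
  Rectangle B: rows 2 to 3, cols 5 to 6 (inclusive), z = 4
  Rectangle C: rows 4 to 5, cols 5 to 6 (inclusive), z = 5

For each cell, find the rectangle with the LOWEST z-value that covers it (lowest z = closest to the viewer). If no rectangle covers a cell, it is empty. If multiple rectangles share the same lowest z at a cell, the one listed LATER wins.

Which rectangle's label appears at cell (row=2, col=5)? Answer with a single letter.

Check cell (2,5):
  A: rows 0-7 cols 4-6 z=3 -> covers; best now A (z=3)
  B: rows 2-3 cols 5-6 z=4 -> covers; best now A (z=3)
  C: rows 4-5 cols 5-6 -> outside (row miss)
Winner: A at z=3

Answer: A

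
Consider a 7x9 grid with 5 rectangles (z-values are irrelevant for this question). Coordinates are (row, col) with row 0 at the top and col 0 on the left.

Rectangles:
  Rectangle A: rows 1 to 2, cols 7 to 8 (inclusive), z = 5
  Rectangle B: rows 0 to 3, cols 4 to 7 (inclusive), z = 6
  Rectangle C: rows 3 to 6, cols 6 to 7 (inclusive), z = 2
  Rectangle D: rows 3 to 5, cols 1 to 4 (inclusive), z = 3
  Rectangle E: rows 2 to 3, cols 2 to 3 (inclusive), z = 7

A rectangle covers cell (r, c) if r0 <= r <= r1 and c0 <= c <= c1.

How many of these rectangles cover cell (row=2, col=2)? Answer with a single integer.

Check cell (2,2):
  A: rows 1-2 cols 7-8 -> outside (col miss)
  B: rows 0-3 cols 4-7 -> outside (col miss)
  C: rows 3-6 cols 6-7 -> outside (row miss)
  D: rows 3-5 cols 1-4 -> outside (row miss)
  E: rows 2-3 cols 2-3 -> covers
Count covering = 1

Answer: 1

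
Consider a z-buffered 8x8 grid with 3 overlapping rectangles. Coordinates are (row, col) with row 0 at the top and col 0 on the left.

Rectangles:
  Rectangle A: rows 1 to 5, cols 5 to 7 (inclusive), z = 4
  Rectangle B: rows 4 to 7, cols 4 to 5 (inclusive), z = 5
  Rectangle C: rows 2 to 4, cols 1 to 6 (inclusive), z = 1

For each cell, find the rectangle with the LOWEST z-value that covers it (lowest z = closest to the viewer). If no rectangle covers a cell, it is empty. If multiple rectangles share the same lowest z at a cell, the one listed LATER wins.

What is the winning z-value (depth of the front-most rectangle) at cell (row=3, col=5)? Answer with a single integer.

Answer: 1

Derivation:
Check cell (3,5):
  A: rows 1-5 cols 5-7 z=4 -> covers; best now A (z=4)
  B: rows 4-7 cols 4-5 -> outside (row miss)
  C: rows 2-4 cols 1-6 z=1 -> covers; best now C (z=1)
Winner: C at z=1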